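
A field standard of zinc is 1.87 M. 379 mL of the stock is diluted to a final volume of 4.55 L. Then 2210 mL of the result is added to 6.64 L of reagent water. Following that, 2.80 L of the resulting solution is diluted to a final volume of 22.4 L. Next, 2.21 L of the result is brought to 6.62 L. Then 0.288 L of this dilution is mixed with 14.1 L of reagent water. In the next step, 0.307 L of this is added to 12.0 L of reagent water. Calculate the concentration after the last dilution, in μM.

Overall dilution factor = 12.01 × 4.005 × 8 × 2.995 × 49.96 × 40.09 = 2.31 × 10⁶.
1.87 M / 2.31 × 10⁶ = 8.10 × 10⁻⁷ M = 0.810 μM.

0.810 μM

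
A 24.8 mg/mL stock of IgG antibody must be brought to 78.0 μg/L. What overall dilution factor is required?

3.18 × 10⁵

Factor = C₀/C_target = 24.8 mg/mL / 78.0 μg/L = 3.18 × 10⁵.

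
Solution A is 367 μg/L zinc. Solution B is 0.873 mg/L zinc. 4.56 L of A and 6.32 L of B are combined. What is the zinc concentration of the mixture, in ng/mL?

C_B = 0.873 mg/L = 873 μg/L.
C_mix = (C_A·V_A + C_B·V_B)/(V_A + V_B) = (367×4.56 + 873×6.32) / 10.88 = 661 μg/L = 661 ng/mL.

661 ng/mL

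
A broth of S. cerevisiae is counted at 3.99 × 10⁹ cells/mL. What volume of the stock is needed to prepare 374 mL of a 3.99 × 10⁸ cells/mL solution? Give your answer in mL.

37.4 mL

V₁ = C₂V₂/C₁ = 3.99 × 10⁸ × 374 / 3.99 × 10⁹ = 37.4 mL.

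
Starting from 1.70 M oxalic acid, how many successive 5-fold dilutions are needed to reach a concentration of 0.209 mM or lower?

Need 5ⁿ ≥ 8134, so n ≥ log(8134)/log(5) = 5.59.
Minimum whole steps: n = 6.

6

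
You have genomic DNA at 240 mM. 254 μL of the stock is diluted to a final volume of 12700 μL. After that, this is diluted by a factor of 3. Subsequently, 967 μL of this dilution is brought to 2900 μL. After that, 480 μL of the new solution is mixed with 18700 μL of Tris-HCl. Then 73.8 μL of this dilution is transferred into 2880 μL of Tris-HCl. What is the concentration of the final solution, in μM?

0.334 μM

Overall dilution factor = 50 × 3 × 2.999 × 39.96 × 40.02 = 7.19 × 10⁵.
240 mM / 7.19 × 10⁵ = 3.34 × 10⁻⁴ mM = 0.334 μM.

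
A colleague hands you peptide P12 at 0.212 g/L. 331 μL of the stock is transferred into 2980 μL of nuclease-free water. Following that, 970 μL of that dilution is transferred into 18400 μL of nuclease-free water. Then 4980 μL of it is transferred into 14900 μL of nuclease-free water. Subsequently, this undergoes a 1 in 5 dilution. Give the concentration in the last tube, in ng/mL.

53.2 ng/mL

Overall dilution factor = 10.00 × 19.97 × 3.992 × 5 = 3987.
0.212 g/L / 3987 = 5.32 × 10⁻⁵ g/L = 53.2 ng/mL.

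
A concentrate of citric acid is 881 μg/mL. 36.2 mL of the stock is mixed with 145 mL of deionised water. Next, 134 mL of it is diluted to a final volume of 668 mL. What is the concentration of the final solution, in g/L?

0.0353 g/L

Overall dilution factor = 5.006 × 4.985 = 25.0.
881 μg/mL / 25.0 = 35.3 μg/mL = 0.0353 g/L.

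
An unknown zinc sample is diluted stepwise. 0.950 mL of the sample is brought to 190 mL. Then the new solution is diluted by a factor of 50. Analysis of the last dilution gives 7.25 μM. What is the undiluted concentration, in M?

Overall dilution factor = 200 × 50 = 1.00 × 10⁴.
Original = 7.25 μM × 1.00 × 10⁴ = 7.25 × 10⁴ μM = 0.0725 M.

0.0725 M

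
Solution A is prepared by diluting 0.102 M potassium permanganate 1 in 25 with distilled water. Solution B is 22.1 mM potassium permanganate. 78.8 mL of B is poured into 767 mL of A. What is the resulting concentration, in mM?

5.76 mM

C_A = 0.102 M / 25 = 4.08 × 10⁻³ M.
C_B = 22.1 mM = 0.0221 M.
C_mix = (C_A·V_A + C_B·V_B)/(V_A + V_B) = (4.08 × 10⁻³×767 + 0.0221×78.8) / 845.8 = 5.76 × 10⁻³ M = 5.76 mM.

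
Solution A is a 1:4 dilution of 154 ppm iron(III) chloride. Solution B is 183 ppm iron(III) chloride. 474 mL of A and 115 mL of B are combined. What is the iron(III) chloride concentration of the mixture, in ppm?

C_A = 154 ppm / 4 = 38.5 ppm.
C_mix = (C_A·V_A + C_B·V_B)/(V_A + V_B) = (38.5×474 + 183×115) / 589.0 = 66.7 ppm.

66.7 ppm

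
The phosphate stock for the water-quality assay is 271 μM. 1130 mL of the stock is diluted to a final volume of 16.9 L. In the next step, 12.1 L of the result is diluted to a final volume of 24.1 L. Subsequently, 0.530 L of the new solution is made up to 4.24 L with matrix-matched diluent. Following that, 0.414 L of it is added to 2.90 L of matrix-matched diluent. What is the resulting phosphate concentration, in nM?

Overall dilution factor = 14.96 × 1.992 × 8 × 8.005 = 1908.
271 μM / 1908 = 0.142 μM = 142 nM.

142 nM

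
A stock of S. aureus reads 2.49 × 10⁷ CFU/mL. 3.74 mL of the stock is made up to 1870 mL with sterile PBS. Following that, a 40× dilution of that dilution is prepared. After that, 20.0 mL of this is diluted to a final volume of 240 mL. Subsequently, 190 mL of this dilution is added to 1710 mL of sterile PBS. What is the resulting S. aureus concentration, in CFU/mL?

Overall dilution factor = 500 × 40 × 12 × 10 = 2.40 × 10⁶.
2.49 × 10⁷ CFU/mL / 2.40 × 10⁶ = 10.4 CFU/mL.

10.4 CFU/mL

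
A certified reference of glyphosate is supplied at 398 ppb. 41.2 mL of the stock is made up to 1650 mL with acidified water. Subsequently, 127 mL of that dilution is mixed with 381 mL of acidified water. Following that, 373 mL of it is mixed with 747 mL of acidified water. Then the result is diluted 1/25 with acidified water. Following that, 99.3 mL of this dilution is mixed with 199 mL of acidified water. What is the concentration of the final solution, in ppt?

11.0 ppt

Overall dilution factor = 40.05 × 4 × 3.003 × 25 × 3.004 = 3.61 × 10⁴.
398 ppb / 3.61 × 10⁴ = 0.0110 ppb = 11.0 ppt.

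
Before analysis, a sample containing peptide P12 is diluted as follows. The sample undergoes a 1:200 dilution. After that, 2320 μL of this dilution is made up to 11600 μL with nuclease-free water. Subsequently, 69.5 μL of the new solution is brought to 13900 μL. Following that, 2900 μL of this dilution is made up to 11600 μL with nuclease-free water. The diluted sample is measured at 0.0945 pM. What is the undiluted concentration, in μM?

Overall dilution factor = 200 × 5 × 200 × 4 = 8.00 × 10⁵.
Original = 0.0945 pM × 8.00 × 10⁵ = 7.56 × 10⁴ pM = 0.0756 μM.

0.0756 μM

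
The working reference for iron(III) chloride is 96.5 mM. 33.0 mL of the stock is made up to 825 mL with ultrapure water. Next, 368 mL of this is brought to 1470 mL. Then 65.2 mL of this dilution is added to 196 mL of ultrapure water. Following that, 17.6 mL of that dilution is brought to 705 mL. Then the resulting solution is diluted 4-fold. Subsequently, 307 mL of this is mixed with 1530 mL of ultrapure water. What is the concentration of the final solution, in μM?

Overall dilution factor = 25 × 3.995 × 4.006 × 40.06 × 4 × 5.984 = 3.84 × 10⁵.
96.5 mM / 3.84 × 10⁵ = 2.52 × 10⁻⁴ mM = 0.252 μM.

0.252 μM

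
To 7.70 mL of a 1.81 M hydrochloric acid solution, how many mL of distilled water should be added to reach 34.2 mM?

400 mL

34.2 mM = 0.0342 M.
V₂ = C₁V₁/C₂ = 1.81 × 7.70 / 0.0342 = 408 mL.
Diluent to add = V₂ − V₁ = 408 − 7.70 = 400 mL.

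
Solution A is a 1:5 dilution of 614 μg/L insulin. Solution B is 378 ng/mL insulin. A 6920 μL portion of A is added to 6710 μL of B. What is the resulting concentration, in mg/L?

C_A = 614 μg/L / 5 = 123 μg/L.
C_B = 378 ng/mL = 378 μg/L.
C_mix = (C_A·V_A + C_B·V_B)/(V_A + V_B) = (123×6920 + 378×6710) / 13630 = 248 μg/L = 0.248 mg/L.

0.248 mg/L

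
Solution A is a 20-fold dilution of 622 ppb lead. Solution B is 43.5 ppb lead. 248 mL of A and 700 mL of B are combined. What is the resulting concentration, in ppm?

C_A = 622 ppb / 20 = 31.1 ppb.
C_mix = (C_A·V_A + C_B·V_B)/(V_A + V_B) = (31.1×248 + 43.5×700) / 948.0 = 40.3 ppb = 0.0403 ppm.

0.0403 ppm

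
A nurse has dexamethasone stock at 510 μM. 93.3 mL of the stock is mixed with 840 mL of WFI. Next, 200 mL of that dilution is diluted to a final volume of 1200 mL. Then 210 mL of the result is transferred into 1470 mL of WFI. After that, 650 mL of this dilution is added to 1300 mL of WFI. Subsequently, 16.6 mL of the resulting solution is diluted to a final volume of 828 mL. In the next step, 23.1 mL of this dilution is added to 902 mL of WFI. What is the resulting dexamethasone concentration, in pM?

Overall dilution factor = 10.00 × 6 × 8 × 3 × 49.88 × 40.05 = 2.88 × 10⁶.
510 μM / 2.88 × 10⁶ = 1.77 × 10⁻⁴ μM = 177 pM.

177 pM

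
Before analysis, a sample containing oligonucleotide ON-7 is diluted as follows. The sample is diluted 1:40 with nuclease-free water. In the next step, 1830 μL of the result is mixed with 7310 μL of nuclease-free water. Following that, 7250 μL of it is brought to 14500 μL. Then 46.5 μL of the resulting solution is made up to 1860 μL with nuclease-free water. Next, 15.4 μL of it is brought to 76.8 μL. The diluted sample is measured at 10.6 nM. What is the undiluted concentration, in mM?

0.845 mM

Overall dilution factor = 40 × 4.995 × 2 × 40 × 4.987 = 7.97 × 10⁴.
Original = 10.6 nM × 7.97 × 10⁴ = 8.45 × 10⁵ nM = 0.845 mM.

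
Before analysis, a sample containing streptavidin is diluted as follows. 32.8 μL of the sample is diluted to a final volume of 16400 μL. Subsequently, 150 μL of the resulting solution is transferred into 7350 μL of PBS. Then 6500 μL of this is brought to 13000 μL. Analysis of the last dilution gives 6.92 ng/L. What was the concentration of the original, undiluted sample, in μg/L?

346 μg/L

Overall dilution factor = 500 × 50 × 2 = 5.00 × 10⁴.
Original = 6.92 ng/L × 5.00 × 10⁴ = 3.46 × 10⁵ ng/L = 346 μg/L.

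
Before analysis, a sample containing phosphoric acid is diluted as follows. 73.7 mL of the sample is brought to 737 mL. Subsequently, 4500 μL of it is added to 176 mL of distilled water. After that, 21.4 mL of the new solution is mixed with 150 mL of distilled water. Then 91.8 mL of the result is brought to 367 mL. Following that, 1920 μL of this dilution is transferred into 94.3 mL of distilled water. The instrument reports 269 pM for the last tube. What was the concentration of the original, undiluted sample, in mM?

Overall dilution factor = 10 × 40.11 × 8.009 × 3.998 × 50.11 = 6.44 × 10⁵.
Original = 269 pM × 6.44 × 10⁵ = 1.73 × 10⁸ pM = 0.173 mM.

0.173 mM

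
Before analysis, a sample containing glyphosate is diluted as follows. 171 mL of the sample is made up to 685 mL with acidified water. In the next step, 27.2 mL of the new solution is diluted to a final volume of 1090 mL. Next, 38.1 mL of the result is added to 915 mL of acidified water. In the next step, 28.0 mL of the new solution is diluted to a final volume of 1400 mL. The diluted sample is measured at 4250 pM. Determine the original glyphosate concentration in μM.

853 μM

Overall dilution factor = 4.006 × 40.07 × 25.02 × 50 = 2.01 × 10⁵.
Original = 4250 pM × 2.01 × 10⁵ = 8.53 × 10⁸ pM = 853 μM.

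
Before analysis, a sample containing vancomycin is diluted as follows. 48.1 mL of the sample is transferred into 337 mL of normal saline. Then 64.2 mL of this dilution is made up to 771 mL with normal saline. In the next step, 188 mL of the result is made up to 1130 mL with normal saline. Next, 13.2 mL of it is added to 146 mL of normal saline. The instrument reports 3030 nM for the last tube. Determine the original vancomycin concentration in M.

0.0211 M

Overall dilution factor = 8.006 × 12.01 × 6.011 × 12.06 = 6970.
Original = 3030 nM × 6970 = 2.11 × 10⁷ nM = 0.0211 M.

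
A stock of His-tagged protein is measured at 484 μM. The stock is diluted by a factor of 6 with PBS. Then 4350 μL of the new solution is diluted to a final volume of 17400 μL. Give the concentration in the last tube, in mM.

Overall dilution factor = 6 × 4 = 24.0.
484 μM / 24.0 = 20.2 μM = 0.0202 mM.

0.0202 mM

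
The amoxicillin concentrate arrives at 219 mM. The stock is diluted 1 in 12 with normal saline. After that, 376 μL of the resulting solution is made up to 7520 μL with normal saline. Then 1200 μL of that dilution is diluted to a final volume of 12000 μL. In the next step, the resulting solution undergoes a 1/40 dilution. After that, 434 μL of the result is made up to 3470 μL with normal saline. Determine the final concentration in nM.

285 nM

Overall dilution factor = 12 × 20 × 10 × 40 × 7.995 = 7.68 × 10⁵.
219 mM / 7.68 × 10⁵ = 2.85 × 10⁻⁴ mM = 285 nM.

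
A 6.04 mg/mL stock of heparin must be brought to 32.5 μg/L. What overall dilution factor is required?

1.86 × 10⁵

Factor = C₀/C_target = 6.04 mg/mL / 32.5 μg/L = 1.86 × 10⁵.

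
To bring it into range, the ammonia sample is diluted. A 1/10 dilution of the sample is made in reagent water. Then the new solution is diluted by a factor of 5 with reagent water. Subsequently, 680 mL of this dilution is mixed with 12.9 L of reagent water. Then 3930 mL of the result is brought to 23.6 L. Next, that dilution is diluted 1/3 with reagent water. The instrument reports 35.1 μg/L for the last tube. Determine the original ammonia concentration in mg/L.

Overall dilution factor = 10 × 5 × 19.97 × 6.005 × 3 = 1.80 × 10⁴.
Original = 35.1 μg/L × 1.80 × 10⁴ = 6.31 × 10⁵ μg/L = 631 mg/L.

631 mg/L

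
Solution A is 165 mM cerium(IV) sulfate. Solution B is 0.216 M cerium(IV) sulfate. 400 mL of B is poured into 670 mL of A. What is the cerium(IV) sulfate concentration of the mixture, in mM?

C_B = 0.216 M = 216 mM.
C_mix = (C_A·V_A + C_B·V_B)/(V_A + V_B) = (165×670 + 216×400) / 1070 = 184 mM.

184 mM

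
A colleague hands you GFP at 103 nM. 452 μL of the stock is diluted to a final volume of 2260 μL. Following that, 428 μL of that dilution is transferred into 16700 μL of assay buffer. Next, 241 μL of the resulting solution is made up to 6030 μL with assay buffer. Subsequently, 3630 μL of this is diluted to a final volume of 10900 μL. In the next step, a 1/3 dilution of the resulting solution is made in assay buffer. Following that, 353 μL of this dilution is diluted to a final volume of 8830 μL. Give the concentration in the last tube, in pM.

Overall dilution factor = 5 × 40.02 × 25.02 × 3.003 × 3 × 25.01 = 1.13 × 10⁶.
103 nM / 1.13 × 10⁶ = 9.13 × 10⁻⁵ nM = 0.0913 pM.

0.0913 pM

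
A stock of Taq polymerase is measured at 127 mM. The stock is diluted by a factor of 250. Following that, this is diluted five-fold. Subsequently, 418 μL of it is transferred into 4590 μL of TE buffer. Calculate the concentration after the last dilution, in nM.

Overall dilution factor = 250 × 5 × 11.98 = 1.50 × 10⁴.
127 mM / 1.50 × 10⁴ = 8.48 × 10⁻³ mM = 8480 nM.

8480 nM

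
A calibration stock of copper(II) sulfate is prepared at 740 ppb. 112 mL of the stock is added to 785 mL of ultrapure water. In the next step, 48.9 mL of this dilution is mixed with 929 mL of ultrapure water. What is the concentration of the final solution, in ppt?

4620 ppt

Overall dilution factor = 8.009 × 20.00 = 160.
740 ppb / 160 = 4.62 ppb = 4620 ppt.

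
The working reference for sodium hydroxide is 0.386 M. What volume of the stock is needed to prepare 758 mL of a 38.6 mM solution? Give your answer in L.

38.6 mM = 0.0386 M.
V₁ = C₂V₂/C₁ = 0.0386 × 758 / 0.386 = 75.8 mL = 0.0758 L.

0.0758 L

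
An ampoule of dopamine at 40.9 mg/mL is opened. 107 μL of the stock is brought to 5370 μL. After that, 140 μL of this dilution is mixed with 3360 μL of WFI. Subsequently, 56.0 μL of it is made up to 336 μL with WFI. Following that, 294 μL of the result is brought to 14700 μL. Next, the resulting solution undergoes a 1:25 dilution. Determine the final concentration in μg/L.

4.35 μg/L

Overall dilution factor = 50.19 × 25 × 6 × 50 × 25 = 9.41 × 10⁶.
40.9 mg/mL / 9.41 × 10⁶ = 4.35 × 10⁻⁶ mg/mL = 4.35 μg/L.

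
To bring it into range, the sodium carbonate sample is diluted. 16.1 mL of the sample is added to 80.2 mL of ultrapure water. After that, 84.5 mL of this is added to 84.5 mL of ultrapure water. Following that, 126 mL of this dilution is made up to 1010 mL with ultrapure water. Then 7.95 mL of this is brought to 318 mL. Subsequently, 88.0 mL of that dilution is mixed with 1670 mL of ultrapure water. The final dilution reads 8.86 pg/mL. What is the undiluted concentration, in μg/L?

Overall dilution factor = 5.981 × 2 × 8.016 × 40 × 19.98 = 7.66 × 10⁴.
Original = 8.86 pg/mL × 7.66 × 10⁴ = 6.79 × 10⁵ pg/mL = 679 μg/L.

679 μg/L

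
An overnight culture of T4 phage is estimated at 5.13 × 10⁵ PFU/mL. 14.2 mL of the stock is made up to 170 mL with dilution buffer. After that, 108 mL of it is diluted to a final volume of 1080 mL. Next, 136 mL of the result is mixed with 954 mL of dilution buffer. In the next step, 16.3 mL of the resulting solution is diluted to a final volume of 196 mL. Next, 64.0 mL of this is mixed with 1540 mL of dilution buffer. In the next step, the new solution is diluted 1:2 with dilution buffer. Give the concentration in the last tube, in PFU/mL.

0.887 PFU/mL

Overall dilution factor = 11.97 × 10 × 8.015 × 12.02 × 25.06 × 2 = 5.78 × 10⁵.
5.13 × 10⁵ PFU/mL / 5.78 × 10⁵ = 0.887 PFU/mL.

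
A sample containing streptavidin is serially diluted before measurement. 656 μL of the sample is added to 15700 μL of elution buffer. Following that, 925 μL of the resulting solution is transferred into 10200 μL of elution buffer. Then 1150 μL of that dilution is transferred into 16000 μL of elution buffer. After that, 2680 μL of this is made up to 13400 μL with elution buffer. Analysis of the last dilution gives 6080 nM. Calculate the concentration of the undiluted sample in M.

Overall dilution factor = 24.93 × 12.03 × 14.91 × 5 = 2.24 × 10⁴.
Original = 6080 nM × 2.24 × 10⁴ = 1.36 × 10⁸ nM = 0.136 M.

0.136 M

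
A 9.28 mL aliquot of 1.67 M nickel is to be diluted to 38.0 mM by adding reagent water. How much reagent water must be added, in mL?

38.0 mM = 0.0380 M.
V₂ = C₁V₁/C₂ = 1.67 × 9.28 / 0.0380 = 408 mL.
Diluent to add = V₂ − V₁ = 408 − 9.28 = 399 mL.

399 mL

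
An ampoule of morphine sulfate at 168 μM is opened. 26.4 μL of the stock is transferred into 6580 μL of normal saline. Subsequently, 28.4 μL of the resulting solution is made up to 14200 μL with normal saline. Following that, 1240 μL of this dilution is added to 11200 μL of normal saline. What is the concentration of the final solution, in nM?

Overall dilution factor = 250.2 × 500 × 10.03 = 1.26 × 10⁶.
168 μM / 1.26 × 10⁶ = 1.34 × 10⁻⁴ μM = 0.134 nM.

0.134 nM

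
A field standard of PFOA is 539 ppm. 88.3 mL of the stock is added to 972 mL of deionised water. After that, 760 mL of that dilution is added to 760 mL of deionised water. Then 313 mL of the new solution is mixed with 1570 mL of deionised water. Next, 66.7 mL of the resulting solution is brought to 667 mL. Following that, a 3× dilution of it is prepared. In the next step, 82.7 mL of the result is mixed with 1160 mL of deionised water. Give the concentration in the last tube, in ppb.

Overall dilution factor = 12.01 × 2 × 6.016 × 10 × 3 × 15.03 = 6.51 × 10⁴.
539 ppm / 6.51 × 10⁴ = 8.28 × 10⁻³ ppm = 8.28 ppb.

8.28 ppb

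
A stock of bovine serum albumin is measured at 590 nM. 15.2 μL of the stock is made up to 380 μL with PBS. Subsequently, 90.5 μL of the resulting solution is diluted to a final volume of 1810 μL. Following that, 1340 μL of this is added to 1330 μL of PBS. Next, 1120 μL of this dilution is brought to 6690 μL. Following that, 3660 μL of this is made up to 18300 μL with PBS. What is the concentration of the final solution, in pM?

Overall dilution factor = 25 × 20 × 1.993 × 5.973 × 5 = 2.98 × 10⁴.
590 nM / 2.98 × 10⁴ = 0.0198 nM = 19.8 pM.

19.8 pM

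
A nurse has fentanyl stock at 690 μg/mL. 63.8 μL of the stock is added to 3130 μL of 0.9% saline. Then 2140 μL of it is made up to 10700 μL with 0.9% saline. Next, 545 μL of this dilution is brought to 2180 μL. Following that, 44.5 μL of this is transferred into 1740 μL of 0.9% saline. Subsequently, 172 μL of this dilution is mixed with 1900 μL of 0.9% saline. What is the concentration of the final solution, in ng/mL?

Overall dilution factor = 50.06 × 5 × 4 × 40.10 × 12.05 = 4.84 × 10⁵.
690 μg/mL / 4.84 × 10⁵ = 1.43 × 10⁻³ μg/mL = 1.43 ng/mL.

1.43 ng/mL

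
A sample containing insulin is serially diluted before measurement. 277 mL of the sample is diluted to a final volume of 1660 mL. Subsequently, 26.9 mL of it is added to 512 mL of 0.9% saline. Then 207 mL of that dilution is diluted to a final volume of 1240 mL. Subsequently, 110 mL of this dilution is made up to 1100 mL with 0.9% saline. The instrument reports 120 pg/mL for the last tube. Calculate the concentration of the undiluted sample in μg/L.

Overall dilution factor = 5.993 × 20.03 × 5.990 × 10 = 7192.
Original = 120 pg/mL × 7192 = 8.63 × 10⁵ pg/mL = 863 μg/L.

863 μg/L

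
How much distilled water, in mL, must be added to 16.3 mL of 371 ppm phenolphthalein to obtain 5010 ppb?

1190 mL

5010 ppb = 5.01 ppm.
V₂ = C₁V₁/C₂ = 371 × 16.3 / 5.01 = 1207 mL.
Diluent to add = V₂ − V₁ = 1207 − 16.3 = 1190 mL.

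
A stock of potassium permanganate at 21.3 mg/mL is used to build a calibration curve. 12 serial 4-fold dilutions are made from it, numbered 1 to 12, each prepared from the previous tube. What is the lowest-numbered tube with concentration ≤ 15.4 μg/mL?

tube 6

Tube n has concentration 21.3 mg/mL / 4ⁿ.
Need 4ⁿ ≥ 21.3 mg/mL / 15.4 μg/mL = 1383, so n ≥ 5.22.
First such tube: n = 6.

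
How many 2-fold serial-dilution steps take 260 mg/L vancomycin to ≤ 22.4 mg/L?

4

Need 2ⁿ ≥ 11.6, so n ≥ log(11.6)/log(2) = 3.54.
Minimum whole steps: n = 4.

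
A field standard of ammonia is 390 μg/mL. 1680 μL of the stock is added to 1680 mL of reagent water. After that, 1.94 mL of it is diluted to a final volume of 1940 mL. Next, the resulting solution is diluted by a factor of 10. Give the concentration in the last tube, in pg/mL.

39.0 pg/mL

Overall dilution factor = 1001 × 1000 × 10 = 1.00 × 10⁷.
390 μg/mL / 1.00 × 10⁷ = 3.90 × 10⁻⁵ μg/mL = 39.0 pg/mL.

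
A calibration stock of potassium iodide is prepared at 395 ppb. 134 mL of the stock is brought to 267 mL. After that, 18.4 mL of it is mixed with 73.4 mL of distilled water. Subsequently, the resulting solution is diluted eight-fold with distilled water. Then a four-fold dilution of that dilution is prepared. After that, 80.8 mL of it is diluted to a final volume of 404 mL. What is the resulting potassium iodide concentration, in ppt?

Overall dilution factor = 1.993 × 4.989 × 8 × 4 × 5 = 1591.
395 ppb / 1591 = 0.248 ppb = 248 ppt.

248 ppt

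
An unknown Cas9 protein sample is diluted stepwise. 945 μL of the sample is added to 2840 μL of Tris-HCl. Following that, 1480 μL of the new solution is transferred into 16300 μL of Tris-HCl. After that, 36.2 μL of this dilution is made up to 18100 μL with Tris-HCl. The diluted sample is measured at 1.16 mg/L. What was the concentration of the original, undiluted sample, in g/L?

27.9 g/L

Overall dilution factor = 4.005 × 12.01 × 500 = 2.41 × 10⁴.
Original = 1.16 mg/L × 2.41 × 10⁴ = 2.79 × 10⁴ mg/L = 27.9 g/L.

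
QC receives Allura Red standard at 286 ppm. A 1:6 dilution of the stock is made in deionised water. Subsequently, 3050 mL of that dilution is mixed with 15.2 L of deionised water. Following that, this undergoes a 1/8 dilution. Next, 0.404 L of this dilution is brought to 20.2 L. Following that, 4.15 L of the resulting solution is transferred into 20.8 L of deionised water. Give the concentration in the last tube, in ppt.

3310 ppt

Overall dilution factor = 6 × 5.984 × 8 × 50 × 6.012 = 8.63 × 10⁴.
286 ppm / 8.63 × 10⁴ = 3.31 × 10⁻³ ppm = 3310 ppt.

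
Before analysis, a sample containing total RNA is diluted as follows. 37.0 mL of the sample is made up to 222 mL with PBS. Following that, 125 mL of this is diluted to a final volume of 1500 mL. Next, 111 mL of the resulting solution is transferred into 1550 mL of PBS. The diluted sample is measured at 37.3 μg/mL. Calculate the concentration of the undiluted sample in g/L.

Overall dilution factor = 6 × 12 × 14.96 = 1077.
Original = 37.3 μg/mL × 1077 = 4.02 × 10⁴ μg/mL = 40.2 g/L.

40.2 g/L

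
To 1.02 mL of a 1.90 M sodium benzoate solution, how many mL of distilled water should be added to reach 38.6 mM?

38.6 mM = 0.0386 M.
V₂ = C₁V₁/C₂ = 1.90 × 1.02 / 0.0386 = 50.2 mL.
Diluent to add = V₂ − V₁ = 50.2 − 1.02 = 49.2 mL.

49.2 mL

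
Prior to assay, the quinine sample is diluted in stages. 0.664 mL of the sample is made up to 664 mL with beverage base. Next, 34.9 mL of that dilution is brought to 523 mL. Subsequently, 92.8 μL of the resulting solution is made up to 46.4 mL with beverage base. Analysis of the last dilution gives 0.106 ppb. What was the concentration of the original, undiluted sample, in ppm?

794 ppm

Overall dilution factor = 1000 × 14.99 × 500 = 7.49 × 10⁶.
Original = 0.106 ppb × 7.49 × 10⁶ = 7.94 × 10⁵ ppb = 794 ppm.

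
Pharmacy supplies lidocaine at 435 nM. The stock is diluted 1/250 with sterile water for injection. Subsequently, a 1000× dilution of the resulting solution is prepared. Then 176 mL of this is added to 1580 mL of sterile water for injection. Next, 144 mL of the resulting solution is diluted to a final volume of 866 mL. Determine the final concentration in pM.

0.0290 pM

Overall dilution factor = 250 × 1000 × 9.977 × 6.014 = 1.50 × 10⁷.
435 nM / 1.50 × 10⁷ = 2.90 × 10⁻⁵ nM = 0.0290 pM.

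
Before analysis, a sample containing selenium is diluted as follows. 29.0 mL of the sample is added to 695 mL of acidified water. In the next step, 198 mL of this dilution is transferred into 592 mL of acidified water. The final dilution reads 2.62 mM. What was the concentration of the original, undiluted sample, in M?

Overall dilution factor = 24.97 × 3.990 = 99.6.
Original = 2.62 mM × 99.6 = 261 mM = 0.261 M.

0.261 M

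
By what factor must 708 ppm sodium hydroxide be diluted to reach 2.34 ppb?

Factor = C₀/C_target = 708 ppm / 2.34 ppb = 3.03 × 10⁵.

3.03 × 10⁵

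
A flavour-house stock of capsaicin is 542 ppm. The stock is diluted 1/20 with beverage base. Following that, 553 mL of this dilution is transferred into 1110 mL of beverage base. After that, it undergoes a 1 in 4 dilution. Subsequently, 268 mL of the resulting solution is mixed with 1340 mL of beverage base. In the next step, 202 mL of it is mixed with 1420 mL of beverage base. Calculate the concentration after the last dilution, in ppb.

Overall dilution factor = 20 × 3.007 × 4 × 6 × 8.030 = 1.16 × 10⁴.
542 ppm / 1.16 × 10⁴ = 0.0468 ppm = 46.8 ppb.

46.8 ppb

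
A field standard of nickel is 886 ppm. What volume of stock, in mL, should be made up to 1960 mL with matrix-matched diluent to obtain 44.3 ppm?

98.0 mL

V₁ = C₂V₂/C₁ = 44.3 × 1960 / 886 = 98.0 mL.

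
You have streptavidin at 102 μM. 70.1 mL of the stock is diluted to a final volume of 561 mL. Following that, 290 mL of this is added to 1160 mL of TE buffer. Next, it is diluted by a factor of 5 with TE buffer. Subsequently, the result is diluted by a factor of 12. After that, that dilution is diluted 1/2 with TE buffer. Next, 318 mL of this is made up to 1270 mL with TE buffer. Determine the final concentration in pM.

Overall dilution factor = 8.003 × 5 × 5 × 12 × 2 × 3.994 = 1.92 × 10⁴.
102 μM / 1.92 × 10⁴ = 5.32 × 10⁻³ μM = 5320 pM.

5320 pM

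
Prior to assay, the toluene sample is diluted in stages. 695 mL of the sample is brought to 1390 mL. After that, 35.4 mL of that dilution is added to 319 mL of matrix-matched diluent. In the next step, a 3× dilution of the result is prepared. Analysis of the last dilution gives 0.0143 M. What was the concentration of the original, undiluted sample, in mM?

859 mM

Overall dilution factor = 2 × 10.01 × 3 = 60.1.
Original = 0.0143 M × 60.1 = 0.859 M = 859 mM.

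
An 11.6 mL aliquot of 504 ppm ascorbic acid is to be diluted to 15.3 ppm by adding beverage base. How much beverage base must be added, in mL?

V₂ = C₁V₁/C₂ = 504 × 11.6 / 15.3 = 382 mL.
Diluent to add = V₂ − V₁ = 382 − 11.6 = 371 mL.

371 mL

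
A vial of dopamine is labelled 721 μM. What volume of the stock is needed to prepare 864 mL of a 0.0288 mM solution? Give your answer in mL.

34.5 mL

0.0288 mM = 28.8 μM.
V₁ = C₂V₂/C₁ = 28.8 × 864 / 721 = 34.5 mL.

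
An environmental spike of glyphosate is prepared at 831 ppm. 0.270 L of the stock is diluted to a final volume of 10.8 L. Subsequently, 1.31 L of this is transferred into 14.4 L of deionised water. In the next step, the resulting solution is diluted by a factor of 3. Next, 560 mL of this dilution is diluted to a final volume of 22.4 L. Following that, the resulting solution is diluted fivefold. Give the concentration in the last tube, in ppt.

2890 ppt

Overall dilution factor = 40 × 11.99 × 3 × 40 × 5 = 2.88 × 10⁵.
831 ppm / 2.88 × 10⁵ = 2.89 × 10⁻³ ppm = 2890 ppt.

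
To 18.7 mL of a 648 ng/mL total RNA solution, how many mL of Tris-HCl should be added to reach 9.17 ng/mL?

V₂ = C₁V₁/C₂ = 648 × 18.7 / 9.17 = 1321 mL.
Diluent to add = V₂ − V₁ = 1321 − 18.7 = 1300 mL.

1300 mL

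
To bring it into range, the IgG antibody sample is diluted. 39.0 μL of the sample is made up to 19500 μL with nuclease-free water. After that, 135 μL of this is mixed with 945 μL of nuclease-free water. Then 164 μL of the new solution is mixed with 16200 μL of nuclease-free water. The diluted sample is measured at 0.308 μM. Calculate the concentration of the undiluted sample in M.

0.123 M

Overall dilution factor = 500 × 8 × 99.78 = 3.99 × 10⁵.
Original = 0.308 μM × 3.99 × 10⁵ = 1.23 × 10⁵ μM = 0.123 M.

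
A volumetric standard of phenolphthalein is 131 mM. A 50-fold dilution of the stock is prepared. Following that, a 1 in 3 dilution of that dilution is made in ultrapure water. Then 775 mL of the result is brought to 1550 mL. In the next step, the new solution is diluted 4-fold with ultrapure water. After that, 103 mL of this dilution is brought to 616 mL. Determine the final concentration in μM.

Overall dilution factor = 50 × 3 × 2 × 4 × 5.981 = 7177.
131 mM / 7177 = 0.0183 mM = 18.3 μM.

18.3 μM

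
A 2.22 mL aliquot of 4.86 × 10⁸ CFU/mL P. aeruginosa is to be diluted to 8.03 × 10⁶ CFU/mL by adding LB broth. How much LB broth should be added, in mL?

V₂ = C₁V₁/C₂ = 4.86 × 10⁸ × 2.22 / 8.03 × 10⁶ = 134 mL.
Diluent to add = V₂ − V₁ = 134 − 2.22 = 132 mL.

132 mL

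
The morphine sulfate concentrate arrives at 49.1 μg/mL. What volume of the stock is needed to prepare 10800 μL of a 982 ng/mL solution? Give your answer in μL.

982 ng/mL = 0.982 μg/mL.
V₁ = C₂V₂/C₁ = 0.982 × 10800 / 49.1 = 216 μL.

216 μL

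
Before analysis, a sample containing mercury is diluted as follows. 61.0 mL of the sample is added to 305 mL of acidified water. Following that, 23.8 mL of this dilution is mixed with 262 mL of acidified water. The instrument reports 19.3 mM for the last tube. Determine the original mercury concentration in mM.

Overall dilution factor = 6 × 12.01 = 72.1.
Original = 19.3 mM × 72.1 = 1391 mM.

1390 mM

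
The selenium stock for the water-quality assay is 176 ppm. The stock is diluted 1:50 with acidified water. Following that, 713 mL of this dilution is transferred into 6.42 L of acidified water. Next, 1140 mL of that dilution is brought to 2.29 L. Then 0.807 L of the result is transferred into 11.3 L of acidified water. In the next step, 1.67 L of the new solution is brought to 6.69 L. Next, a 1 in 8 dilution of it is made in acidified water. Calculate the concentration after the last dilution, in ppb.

0.364 ppb

Overall dilution factor = 50 × 10.00 × 2.009 × 15.00 × 4.006 × 8 = 4.83 × 10⁵.
176 ppm / 4.83 × 10⁵ = 3.64 × 10⁻⁴ ppm = 0.364 ppb.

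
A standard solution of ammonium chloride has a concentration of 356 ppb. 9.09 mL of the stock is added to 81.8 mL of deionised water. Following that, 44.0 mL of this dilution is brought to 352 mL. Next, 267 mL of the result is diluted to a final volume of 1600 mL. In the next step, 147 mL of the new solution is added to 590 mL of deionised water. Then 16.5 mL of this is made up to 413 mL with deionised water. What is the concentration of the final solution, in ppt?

Overall dilution factor = 9.999 × 8 × 5.993 × 5.014 × 25.03 = 6.02 × 10⁴.
356 ppb / 6.02 × 10⁴ = 5.92 × 10⁻³ ppb = 5.92 ppt.

5.92 ppt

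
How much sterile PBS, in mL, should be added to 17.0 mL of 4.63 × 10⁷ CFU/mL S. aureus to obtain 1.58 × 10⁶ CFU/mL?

481 mL

V₂ = C₁V₁/C₂ = 4.63 × 10⁷ × 17.0 / 1.58 × 10⁶ = 498 mL.
Diluent to add = V₂ − V₁ = 498 − 17.0 = 481 mL.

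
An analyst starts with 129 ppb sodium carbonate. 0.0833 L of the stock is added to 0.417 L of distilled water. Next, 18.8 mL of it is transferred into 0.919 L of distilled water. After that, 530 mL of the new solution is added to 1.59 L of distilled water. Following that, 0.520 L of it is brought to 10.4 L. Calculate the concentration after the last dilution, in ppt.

Overall dilution factor = 6.006 × 49.88 × 4 × 20 = 2.40 × 10⁴.
129 ppb / 2.40 × 10⁴ = 5.38 × 10⁻³ ppb = 5.38 ppt.

5.38 ppt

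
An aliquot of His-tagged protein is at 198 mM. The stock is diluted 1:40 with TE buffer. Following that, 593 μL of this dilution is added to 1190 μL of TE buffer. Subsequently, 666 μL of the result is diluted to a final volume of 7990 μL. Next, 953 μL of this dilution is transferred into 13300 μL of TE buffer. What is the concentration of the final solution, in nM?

9180 nM

Overall dilution factor = 40 × 3.007 × 12.00 × 14.96 = 2.16 × 10⁴.
198 mM / 2.16 × 10⁴ = 9.18 × 10⁻³ mM = 9180 nM.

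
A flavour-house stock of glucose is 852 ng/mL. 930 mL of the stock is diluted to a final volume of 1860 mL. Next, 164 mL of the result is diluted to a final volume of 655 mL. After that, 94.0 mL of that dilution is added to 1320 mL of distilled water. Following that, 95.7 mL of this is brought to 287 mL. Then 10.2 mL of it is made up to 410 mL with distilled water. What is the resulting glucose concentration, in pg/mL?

Overall dilution factor = 2 × 3.994 × 15.04 × 2.999 × 40.20 = 1.45 × 10⁴.
852 ng/mL / 1.45 × 10⁴ = 0.0588 ng/mL = 58.8 pg/mL.

58.8 pg/mL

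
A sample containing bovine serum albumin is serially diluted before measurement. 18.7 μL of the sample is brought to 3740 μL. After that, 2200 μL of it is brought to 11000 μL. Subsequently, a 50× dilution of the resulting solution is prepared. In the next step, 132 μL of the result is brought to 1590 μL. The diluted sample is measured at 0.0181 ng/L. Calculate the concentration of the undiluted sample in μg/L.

Overall dilution factor = 200 × 5 × 50 × 12.05 = 6.02 × 10⁵.
Original = 0.0181 ng/L × 6.02 × 10⁵ = 1.09 × 10⁴ ng/L = 10.9 μg/L.

10.9 μg/L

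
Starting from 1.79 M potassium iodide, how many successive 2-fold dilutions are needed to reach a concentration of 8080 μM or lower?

8

Need 2ⁿ ≥ 222, so n ≥ log(222)/log(2) = 7.79.
Minimum whole steps: n = 8.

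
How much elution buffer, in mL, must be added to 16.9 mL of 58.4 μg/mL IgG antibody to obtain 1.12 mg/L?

1.12 mg/L = 1.12 μg/mL.
V₂ = C₁V₁/C₂ = 58.4 × 16.9 / 1.12 = 881 mL.
Diluent to add = V₂ − V₁ = 881 − 16.9 = 864 mL.

864 mL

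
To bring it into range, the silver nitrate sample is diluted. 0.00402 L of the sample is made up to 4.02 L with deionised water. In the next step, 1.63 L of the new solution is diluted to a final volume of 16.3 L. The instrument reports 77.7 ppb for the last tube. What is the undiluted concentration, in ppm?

777 ppm

Overall dilution factor = 1000 × 10 = 1.00 × 10⁴.
Original = 77.7 ppb × 1.00 × 10⁴ = 7.77 × 10⁵ ppb = 777 ppm.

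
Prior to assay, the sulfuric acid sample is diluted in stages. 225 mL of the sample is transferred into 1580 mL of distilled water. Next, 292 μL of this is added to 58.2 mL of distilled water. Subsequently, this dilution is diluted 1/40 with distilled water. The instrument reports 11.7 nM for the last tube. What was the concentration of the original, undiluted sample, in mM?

Overall dilution factor = 8.022 × 200.3 × 40 = 6.43 × 10⁴.
Original = 11.7 nM × 6.43 × 10⁴ = 7.52 × 10⁵ nM = 0.752 mM.

0.752 mM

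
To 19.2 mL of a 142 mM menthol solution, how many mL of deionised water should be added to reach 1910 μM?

1910 μM = 1.91 mM.
V₂ = C₁V₁/C₂ = 142 × 19.2 / 1.91 = 1427 mL.
Diluent to add = V₂ − V₁ = 1427 − 19.2 = 1410 mL.

1410 mL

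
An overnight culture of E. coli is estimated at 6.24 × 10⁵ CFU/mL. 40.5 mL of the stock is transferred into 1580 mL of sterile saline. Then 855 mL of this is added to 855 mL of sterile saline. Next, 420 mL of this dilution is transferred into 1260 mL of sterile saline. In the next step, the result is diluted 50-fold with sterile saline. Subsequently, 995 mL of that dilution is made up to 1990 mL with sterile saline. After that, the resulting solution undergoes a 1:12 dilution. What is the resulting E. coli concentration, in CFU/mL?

1.62 CFU/mL

Overall dilution factor = 40.01 × 2 × 4 × 50 × 2 × 12 = 3.84 × 10⁵.
6.24 × 10⁵ CFU/mL / 3.84 × 10⁵ = 1.62 CFU/mL.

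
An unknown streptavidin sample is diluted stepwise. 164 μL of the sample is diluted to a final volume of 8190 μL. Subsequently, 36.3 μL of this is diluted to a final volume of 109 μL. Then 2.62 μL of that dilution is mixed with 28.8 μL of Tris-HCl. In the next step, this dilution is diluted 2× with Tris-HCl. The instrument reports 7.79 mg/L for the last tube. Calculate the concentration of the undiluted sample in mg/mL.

28.0 mg/mL

Overall dilution factor = 49.94 × 3.003 × 11.99 × 2 = 3597.
Original = 7.79 mg/L × 3597 = 2.80 × 10⁴ mg/L = 28.0 mg/mL.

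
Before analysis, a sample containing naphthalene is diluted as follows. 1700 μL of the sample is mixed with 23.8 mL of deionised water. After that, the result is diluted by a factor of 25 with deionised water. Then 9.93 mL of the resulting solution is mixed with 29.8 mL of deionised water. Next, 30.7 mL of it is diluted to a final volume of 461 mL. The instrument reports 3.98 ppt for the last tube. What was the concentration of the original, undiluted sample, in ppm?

0.0897 ppm

Overall dilution factor = 15 × 25 × 4.001 × 15.02 = 2.25 × 10⁴.
Original = 3.98 ppt × 2.25 × 10⁴ = 8.97 × 10⁴ ppt = 0.0897 ppm.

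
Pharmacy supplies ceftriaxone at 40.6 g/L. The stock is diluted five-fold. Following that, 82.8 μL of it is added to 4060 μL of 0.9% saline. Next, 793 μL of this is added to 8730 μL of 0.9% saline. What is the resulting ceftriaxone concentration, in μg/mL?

13.5 μg/mL

Overall dilution factor = 5 × 50.03 × 12.01 = 3004.
40.6 g/L / 3004 = 0.0135 g/L = 13.5 μg/mL.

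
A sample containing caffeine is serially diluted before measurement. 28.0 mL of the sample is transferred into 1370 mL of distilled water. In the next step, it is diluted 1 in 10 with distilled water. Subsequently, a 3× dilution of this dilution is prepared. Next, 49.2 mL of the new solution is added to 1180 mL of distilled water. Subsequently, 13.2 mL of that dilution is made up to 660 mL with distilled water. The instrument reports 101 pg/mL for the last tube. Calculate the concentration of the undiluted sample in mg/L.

Overall dilution factor = 49.93 × 10 × 3 × 24.98 × 50 = 1.87 × 10⁶.
Original = 101 pg/mL × 1.87 × 10⁶ = 1.89 × 10⁸ pg/mL = 189 mg/L.

189 mg/L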